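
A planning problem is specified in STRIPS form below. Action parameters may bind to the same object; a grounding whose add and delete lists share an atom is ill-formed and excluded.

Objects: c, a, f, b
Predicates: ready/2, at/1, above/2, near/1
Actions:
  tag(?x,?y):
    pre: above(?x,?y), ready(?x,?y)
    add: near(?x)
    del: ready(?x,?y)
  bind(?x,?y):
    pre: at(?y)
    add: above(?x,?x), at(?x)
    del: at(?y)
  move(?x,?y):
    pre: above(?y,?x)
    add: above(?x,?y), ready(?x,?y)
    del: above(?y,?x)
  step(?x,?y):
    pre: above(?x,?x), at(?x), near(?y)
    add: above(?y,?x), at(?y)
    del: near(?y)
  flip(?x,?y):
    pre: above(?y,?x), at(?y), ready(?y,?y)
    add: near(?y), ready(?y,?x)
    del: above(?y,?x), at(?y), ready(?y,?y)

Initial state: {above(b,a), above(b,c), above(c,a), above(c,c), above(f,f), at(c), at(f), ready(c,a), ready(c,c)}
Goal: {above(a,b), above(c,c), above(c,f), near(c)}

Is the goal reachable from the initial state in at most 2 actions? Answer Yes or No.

1. tag(c,c)  →  {above(b,a), above(b,c), above(c,a), above(c,c), above(f,f), at(c), at(f), near(c), ready(c,a)}
2. move(a,b)  →  {above(a,b), above(b,c), above(c,a), above(c,c), above(f,f), at(c), at(f), near(c), ready(a,b), ready(c,a)}
3. step(f,c)  →  {above(a,b), above(b,c), above(c,a), above(c,c), above(c,f), above(f,f), at(c), at(f), ready(a,b), ready(c,a)}
4. tag(c,a)  →  {above(a,b), above(b,c), above(c,a), above(c,c), above(c,f), above(f,f), at(c), at(f), near(c), ready(a,b)}
optimal plan length = 4; 4 > 2

No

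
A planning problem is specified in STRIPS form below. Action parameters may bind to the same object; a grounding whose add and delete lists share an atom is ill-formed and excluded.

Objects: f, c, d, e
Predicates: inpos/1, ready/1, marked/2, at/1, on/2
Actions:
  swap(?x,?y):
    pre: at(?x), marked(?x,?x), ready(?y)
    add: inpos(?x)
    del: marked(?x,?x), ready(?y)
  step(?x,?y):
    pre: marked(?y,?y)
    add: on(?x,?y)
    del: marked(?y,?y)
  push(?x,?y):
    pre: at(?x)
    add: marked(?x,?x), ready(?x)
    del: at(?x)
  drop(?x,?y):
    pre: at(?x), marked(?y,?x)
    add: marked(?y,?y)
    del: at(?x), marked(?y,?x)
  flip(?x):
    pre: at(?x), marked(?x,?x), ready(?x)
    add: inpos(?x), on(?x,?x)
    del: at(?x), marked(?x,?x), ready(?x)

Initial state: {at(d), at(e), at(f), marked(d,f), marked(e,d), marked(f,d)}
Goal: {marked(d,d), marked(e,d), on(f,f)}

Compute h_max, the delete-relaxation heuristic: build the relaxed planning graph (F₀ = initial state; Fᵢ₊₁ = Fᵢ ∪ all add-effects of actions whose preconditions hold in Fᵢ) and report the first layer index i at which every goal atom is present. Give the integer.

2

F0 = init (6 atoms)
F1 = F0 ∪ {marked(d,d), marked(e,e), marked(f,f), ready(d), ready(e), ready(f)}  (12 atoms)
F2 = F1 ∪ {inpos(d), inpos(e), inpos(f), on(c,d), on(c,e), on(c,f), on(d,d), on(d,e), on(d,f), on(e,d), on(e,e), on(e,f), on(f,d), on(f,e), on(f,f)}  (27 atoms)
goal ⊆ F2  ⇒  h_max = 2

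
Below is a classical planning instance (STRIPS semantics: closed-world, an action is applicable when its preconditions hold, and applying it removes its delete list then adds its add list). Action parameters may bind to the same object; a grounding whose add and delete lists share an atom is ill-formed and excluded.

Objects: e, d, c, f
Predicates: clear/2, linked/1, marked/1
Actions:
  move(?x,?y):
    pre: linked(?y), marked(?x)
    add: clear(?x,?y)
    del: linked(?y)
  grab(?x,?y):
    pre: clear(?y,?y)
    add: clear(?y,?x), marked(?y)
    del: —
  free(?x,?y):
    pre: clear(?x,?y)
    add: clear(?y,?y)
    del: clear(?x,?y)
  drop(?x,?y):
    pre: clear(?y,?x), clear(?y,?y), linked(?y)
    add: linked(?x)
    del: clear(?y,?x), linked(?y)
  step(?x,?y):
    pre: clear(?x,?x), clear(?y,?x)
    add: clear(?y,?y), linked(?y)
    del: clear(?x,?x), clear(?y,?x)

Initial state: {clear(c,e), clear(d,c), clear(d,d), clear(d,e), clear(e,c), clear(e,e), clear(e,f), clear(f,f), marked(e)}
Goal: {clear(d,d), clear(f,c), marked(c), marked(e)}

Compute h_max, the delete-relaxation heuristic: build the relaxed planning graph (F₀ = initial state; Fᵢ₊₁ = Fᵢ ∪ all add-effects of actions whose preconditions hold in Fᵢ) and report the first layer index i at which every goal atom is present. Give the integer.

F0 = init (9 atoms)
F1 = F0 ∪ {clear(c,c), clear(d,f), clear(e,d), clear(f,c), clear(f,d), clear(f,e), linked(c), linked(d), linked(e), marked(d), marked(f)}  (20 atoms)
F2 = F1 ∪ {clear(c,d), clear(c,f), linked(f), marked(c)}  (24 atoms)
goal ⊆ F2  ⇒  h_max = 2

2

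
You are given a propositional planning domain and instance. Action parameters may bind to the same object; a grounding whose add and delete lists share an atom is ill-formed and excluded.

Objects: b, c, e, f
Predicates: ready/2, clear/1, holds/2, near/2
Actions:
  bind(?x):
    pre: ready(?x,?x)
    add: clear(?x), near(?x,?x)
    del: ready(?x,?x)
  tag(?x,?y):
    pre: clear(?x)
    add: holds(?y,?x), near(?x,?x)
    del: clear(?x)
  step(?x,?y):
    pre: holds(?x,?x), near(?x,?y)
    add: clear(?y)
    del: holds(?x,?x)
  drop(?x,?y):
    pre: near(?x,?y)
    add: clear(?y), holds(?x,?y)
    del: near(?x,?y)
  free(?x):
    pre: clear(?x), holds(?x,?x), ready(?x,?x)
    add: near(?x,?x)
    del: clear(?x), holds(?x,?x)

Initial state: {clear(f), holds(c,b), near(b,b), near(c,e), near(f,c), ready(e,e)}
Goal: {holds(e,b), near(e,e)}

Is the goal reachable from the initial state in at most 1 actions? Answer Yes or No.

No

1. bind(e)  →  {clear(e), clear(f), holds(c,b), near(b,b), near(c,e), near(e,e), near(f,c)}
2. drop(b,b)  →  {clear(b), clear(e), clear(f), holds(b,b), holds(c,b), near(c,e), near(e,e), near(f,c)}
3. tag(b,e)  →  {clear(e), clear(f), holds(b,b), holds(c,b), holds(e,b), near(b,b), near(c,e), near(e,e), near(f,c)}
optimal plan length = 3; 3 > 1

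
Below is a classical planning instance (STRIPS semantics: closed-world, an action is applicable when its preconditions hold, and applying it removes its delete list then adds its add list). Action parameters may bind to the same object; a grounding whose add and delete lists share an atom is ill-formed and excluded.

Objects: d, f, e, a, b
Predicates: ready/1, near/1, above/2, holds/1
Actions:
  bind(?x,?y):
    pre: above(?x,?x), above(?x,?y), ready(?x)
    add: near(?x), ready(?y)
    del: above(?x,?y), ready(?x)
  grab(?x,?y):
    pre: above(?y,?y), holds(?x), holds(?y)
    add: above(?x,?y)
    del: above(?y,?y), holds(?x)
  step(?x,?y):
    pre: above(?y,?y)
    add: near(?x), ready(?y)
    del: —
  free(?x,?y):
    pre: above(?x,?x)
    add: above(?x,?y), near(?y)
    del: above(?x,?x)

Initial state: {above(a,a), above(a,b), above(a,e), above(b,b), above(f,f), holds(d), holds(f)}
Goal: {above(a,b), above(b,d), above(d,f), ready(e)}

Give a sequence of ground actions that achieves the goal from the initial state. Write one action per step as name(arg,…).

grab(d,f); step(d,a); bind(a,e); free(b,d)

1. grab(d,f)  →  {above(a,a), above(a,b), above(a,e), above(b,b), above(d,f), holds(f)}
2. step(d,a)  →  {above(a,a), above(a,b), above(a,e), above(b,b), above(d,f), holds(f), near(d), ready(a)}
3. bind(a,e)  →  {above(a,a), above(a,b), above(b,b), above(d,f), holds(f), near(a), near(d), ready(e)}
4. free(b,d)  →  {above(a,a), above(a,b), above(b,d), above(d,f), holds(f), near(a), near(d), ready(e)}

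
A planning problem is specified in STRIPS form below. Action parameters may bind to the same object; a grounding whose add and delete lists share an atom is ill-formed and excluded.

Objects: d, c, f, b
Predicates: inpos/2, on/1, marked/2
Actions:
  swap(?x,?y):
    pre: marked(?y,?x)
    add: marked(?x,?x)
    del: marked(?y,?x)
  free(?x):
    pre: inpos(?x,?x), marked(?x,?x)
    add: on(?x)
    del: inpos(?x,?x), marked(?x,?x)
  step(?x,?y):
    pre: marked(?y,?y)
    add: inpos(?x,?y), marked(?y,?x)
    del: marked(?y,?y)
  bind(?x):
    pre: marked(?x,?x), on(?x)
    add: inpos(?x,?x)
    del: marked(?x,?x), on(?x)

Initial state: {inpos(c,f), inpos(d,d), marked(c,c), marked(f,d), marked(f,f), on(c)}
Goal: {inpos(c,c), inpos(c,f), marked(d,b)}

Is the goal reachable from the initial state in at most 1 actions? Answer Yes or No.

No

1. swap(d,f)  →  {inpos(c,f), inpos(d,d), marked(c,c), marked(d,d), marked(f,f), on(c)}
2. step(b,d)  →  {inpos(b,d), inpos(c,f), inpos(d,d), marked(c,c), marked(d,b), marked(f,f), on(c)}
3. bind(c)  →  {inpos(b,d), inpos(c,c), inpos(c,f), inpos(d,d), marked(d,b), marked(f,f)}
optimal plan length = 3; 3 > 1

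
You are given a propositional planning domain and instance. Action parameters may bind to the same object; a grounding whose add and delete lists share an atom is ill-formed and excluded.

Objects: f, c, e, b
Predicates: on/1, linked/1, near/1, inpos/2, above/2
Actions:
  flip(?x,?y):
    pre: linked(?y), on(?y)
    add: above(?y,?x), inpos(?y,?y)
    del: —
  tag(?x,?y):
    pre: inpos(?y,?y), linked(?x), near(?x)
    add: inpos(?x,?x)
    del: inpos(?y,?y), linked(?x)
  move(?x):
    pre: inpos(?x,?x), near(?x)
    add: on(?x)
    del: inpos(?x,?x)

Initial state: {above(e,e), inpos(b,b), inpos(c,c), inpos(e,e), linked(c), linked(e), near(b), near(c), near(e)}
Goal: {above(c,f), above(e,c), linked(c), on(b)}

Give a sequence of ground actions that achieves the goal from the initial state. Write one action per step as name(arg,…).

1. move(c)  →  {above(e,e), inpos(b,b), inpos(e,e), linked(c), linked(e), near(b), near(c), near(e), on(c)}
2. flip(f,c)  →  {above(c,f), above(e,e), inpos(b,b), inpos(c,c), inpos(e,e), linked(c), linked(e), near(b), near(c), near(e), on(c)}
3. move(e)  →  {above(c,f), above(e,e), inpos(b,b), inpos(c,c), linked(c), linked(e), near(b), near(c), near(e), on(c), on(e)}
4. flip(c,e)  →  {above(c,f), above(e,c), above(e,e), inpos(b,b), inpos(c,c), inpos(e,e), linked(c), linked(e), near(b), near(c), near(e), on(c), on(e)}
5. move(b)  →  {above(c,f), above(e,c), above(e,e), inpos(c,c), inpos(e,e), linked(c), linked(e), near(b), near(c), near(e), on(b), on(c), on(e)}

move(c); flip(f,c); move(e); flip(c,e); move(b)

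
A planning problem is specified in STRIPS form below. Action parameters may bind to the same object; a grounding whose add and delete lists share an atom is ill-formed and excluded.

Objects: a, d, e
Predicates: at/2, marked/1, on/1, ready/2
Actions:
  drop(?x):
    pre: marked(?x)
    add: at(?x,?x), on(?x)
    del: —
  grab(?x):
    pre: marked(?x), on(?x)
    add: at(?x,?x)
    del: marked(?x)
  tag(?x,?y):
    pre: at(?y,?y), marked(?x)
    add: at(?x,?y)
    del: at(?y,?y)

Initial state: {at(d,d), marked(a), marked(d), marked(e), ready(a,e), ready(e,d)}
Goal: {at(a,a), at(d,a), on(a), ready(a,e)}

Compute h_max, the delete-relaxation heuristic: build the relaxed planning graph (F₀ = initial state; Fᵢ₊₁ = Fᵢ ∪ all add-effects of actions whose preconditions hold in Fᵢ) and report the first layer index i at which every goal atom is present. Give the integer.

F0 = init (6 atoms)
F1 = F0 ∪ {at(a,a), at(a,d), at(e,d), at(e,e), on(a), on(d), on(e)}  (13 atoms)
F2 = F1 ∪ {at(a,e), at(d,a), at(d,e), at(e,a)}  (17 atoms)
goal ⊆ F2  ⇒  h_max = 2

2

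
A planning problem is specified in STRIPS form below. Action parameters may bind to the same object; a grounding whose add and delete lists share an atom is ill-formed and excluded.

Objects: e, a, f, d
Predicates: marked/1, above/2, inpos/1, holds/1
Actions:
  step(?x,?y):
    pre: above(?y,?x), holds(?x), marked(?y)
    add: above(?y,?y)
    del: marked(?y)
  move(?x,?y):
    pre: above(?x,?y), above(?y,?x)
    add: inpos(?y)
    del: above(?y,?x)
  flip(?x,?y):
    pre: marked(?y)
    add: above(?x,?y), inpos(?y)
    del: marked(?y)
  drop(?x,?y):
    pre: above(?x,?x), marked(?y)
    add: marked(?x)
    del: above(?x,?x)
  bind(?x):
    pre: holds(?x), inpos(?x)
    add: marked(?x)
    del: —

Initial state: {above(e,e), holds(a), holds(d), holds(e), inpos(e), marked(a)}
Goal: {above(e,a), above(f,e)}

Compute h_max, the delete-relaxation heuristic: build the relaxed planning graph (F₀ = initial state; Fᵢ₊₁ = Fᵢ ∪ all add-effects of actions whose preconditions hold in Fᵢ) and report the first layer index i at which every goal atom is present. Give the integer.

2

F0 = init (6 atoms)
F1 = F0 ∪ {above(a,a), above(d,a), above(e,a), above(f,a), inpos(a), marked(e)}  (12 atoms)
F2 = F1 ∪ {above(a,e), above(d,e), above(f,e)}  (15 atoms)
goal ⊆ F2  ⇒  h_max = 2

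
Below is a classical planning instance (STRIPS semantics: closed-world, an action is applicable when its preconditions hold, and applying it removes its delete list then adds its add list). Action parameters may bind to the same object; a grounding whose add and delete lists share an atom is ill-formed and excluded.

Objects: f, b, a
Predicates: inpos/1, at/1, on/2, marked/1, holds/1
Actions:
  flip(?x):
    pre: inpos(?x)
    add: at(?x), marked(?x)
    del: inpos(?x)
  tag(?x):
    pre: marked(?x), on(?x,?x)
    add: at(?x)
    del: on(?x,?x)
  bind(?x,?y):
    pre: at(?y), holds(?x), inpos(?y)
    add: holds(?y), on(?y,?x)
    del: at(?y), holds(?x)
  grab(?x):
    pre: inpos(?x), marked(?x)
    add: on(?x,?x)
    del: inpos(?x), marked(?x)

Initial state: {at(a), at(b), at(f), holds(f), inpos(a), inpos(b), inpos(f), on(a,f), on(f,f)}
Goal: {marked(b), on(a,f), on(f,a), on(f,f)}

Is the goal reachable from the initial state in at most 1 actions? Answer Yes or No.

No

1. flip(b)  →  {at(a), at(b), at(f), holds(f), inpos(a), inpos(f), marked(b), on(a,f), on(f,f)}
2. bind(f,a)  →  {at(b), at(f), holds(a), inpos(a), inpos(f), marked(b), on(a,f), on(f,f)}
3. bind(a,f)  →  {at(b), holds(f), inpos(a), inpos(f), marked(b), on(a,f), on(f,a), on(f,f)}
optimal plan length = 3; 3 > 1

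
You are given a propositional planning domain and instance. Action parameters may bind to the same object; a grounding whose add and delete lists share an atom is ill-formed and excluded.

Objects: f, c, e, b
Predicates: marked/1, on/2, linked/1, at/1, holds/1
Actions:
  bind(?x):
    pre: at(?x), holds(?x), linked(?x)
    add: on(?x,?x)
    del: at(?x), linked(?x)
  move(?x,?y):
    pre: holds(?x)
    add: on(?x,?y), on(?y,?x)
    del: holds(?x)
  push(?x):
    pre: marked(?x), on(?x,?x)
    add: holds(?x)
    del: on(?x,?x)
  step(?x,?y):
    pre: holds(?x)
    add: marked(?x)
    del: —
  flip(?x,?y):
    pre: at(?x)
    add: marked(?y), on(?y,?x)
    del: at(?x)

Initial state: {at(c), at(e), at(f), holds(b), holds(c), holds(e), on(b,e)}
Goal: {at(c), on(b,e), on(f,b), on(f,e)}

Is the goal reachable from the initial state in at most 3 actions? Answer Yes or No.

1. move(e,f)  →  {at(c), at(e), at(f), holds(b), holds(c), on(b,e), on(e,f), on(f,e)}
2. move(b,f)  →  {at(c), at(e), at(f), holds(c), on(b,e), on(b,f), on(e,f), on(f,b), on(f,e)}
optimal plan length = 2; 2 ≤ 3

Yes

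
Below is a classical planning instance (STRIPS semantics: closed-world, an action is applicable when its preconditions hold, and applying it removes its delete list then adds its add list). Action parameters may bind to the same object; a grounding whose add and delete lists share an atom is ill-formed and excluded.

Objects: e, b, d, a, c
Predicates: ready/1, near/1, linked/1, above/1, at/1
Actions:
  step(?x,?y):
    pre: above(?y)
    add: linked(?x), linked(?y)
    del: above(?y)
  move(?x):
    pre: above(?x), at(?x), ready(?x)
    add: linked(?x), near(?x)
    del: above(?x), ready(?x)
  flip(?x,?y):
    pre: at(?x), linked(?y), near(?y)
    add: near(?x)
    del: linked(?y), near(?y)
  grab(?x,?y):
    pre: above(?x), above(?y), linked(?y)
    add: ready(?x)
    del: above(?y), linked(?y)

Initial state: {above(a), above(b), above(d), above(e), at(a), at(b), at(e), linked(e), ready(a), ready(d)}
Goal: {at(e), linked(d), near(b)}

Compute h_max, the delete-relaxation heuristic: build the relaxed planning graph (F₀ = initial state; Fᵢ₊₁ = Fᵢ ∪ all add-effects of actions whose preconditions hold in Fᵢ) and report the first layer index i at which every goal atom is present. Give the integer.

2

F0 = init (10 atoms)
F1 = F0 ∪ {linked(a), linked(b), linked(c), linked(d), near(a), ready(b), ready(e)}  (17 atoms)
F2 = F1 ∪ {near(b), near(e)}  (19 atoms)
goal ⊆ F2  ⇒  h_max = 2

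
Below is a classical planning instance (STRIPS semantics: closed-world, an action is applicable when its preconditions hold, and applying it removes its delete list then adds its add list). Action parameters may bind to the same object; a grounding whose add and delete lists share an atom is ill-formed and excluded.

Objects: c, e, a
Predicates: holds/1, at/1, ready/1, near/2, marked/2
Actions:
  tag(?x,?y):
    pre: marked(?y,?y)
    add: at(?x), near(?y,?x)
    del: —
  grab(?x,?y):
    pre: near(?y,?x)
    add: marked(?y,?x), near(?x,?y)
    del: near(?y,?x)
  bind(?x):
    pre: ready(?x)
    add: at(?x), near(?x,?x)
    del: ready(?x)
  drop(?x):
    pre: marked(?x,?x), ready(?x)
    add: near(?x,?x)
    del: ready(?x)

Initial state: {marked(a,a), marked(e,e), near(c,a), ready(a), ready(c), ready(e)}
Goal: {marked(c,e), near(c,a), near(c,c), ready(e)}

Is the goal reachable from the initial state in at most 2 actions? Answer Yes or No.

No

1. tag(c,e)  →  {at(c), marked(a,a), marked(e,e), near(c,a), near(e,c), ready(a), ready(c), ready(e)}
2. grab(c,e)  →  {at(c), marked(a,a), marked(e,c), marked(e,e), near(c,a), near(c,e), ready(a), ready(c), ready(e)}
3. grab(e,c)  →  {at(c), marked(a,a), marked(c,e), marked(e,c), marked(e,e), near(c,a), near(e,c), ready(a), ready(c), ready(e)}
4. bind(c)  →  {at(c), marked(a,a), marked(c,e), marked(e,c), marked(e,e), near(c,a), near(c,c), near(e,c), ready(a), ready(e)}
optimal plan length = 4; 4 > 2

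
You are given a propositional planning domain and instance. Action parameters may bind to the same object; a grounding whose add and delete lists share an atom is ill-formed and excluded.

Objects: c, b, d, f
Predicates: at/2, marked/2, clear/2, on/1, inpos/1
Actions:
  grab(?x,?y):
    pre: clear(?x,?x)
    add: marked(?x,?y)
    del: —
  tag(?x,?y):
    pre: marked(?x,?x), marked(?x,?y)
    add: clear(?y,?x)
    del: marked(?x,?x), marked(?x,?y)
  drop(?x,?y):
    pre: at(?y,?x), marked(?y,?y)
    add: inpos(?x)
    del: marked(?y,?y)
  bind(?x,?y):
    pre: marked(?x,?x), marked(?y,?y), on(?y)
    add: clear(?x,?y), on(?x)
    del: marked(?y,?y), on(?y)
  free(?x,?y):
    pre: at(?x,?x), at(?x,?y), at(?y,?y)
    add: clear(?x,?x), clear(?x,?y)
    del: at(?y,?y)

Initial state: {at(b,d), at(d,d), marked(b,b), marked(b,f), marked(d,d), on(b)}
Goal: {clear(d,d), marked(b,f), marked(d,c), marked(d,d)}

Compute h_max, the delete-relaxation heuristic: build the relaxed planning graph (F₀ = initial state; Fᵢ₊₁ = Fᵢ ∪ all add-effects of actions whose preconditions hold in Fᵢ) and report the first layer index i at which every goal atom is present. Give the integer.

2

F0 = init (6 atoms)
F1 = F0 ∪ {clear(b,b), clear(d,b), clear(d,d), clear(f,b), inpos(d), on(d)}  (12 atoms)
F2 = F1 ∪ {clear(b,d), marked(b,c), marked(b,d), marked(d,b), marked(d,c), marked(d,f)}  (18 atoms)
goal ⊆ F2  ⇒  h_max = 2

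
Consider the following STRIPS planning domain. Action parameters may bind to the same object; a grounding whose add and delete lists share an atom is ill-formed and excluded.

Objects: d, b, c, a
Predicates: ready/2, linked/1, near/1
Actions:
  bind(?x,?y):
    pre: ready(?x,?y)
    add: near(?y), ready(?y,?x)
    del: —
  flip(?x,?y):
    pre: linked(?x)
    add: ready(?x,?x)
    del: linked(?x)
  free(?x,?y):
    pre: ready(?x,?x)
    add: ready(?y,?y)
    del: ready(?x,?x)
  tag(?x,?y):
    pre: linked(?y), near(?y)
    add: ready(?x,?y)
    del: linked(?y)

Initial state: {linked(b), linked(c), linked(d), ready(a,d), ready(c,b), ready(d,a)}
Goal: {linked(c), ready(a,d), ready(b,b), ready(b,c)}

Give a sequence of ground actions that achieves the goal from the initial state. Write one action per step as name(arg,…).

1. bind(c,b)  →  {linked(b), linked(c), linked(d), near(b), ready(a,d), ready(b,c), ready(c,b), ready(d,a)}
2. flip(b,d)  →  {linked(c), linked(d), near(b), ready(a,d), ready(b,b), ready(b,c), ready(c,b), ready(d,a)}

bind(c,b); flip(b,d)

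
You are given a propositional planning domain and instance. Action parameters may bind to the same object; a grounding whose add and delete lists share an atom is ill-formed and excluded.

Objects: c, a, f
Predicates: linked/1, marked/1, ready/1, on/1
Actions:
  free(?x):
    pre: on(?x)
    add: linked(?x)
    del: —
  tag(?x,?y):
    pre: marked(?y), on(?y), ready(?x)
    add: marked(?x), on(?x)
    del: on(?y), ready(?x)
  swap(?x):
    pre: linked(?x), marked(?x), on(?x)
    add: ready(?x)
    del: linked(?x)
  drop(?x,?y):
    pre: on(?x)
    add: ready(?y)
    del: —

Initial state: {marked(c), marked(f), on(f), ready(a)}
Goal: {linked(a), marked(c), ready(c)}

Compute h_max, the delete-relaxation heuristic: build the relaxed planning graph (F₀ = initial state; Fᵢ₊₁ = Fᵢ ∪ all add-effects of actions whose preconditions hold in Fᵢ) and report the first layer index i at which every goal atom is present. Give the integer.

2

F0 = init (4 atoms)
F1 = F0 ∪ {linked(f), marked(a), on(a), ready(c), ready(f)}  (9 atoms)
F2 = F1 ∪ {linked(a), on(c)}  (11 atoms)
goal ⊆ F2  ⇒  h_max = 2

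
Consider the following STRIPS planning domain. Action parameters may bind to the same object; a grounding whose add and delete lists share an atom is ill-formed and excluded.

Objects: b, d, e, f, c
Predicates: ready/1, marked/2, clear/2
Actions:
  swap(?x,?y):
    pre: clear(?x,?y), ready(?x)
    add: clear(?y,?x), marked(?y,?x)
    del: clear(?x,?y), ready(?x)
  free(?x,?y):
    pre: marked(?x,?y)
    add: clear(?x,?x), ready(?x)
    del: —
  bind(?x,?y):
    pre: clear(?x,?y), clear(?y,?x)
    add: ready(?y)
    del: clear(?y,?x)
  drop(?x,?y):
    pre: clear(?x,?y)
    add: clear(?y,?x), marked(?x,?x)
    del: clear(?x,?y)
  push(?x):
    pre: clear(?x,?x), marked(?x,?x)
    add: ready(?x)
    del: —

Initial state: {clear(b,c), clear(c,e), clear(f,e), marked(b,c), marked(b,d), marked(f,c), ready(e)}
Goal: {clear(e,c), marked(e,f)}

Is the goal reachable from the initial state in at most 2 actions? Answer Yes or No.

No

1. free(f,c)  →  {clear(b,c), clear(c,e), clear(f,e), clear(f,f), marked(b,c), marked(b,d), marked(f,c), ready(e), ready(f)}
2. swap(f,e)  →  {clear(b,c), clear(c,e), clear(e,f), clear(f,f), marked(b,c), marked(b,d), marked(e,f), marked(f,c), ready(e)}
3. drop(c,e)  →  {clear(b,c), clear(e,c), clear(e,f), clear(f,f), marked(b,c), marked(b,d), marked(c,c), marked(e,f), marked(f,c), ready(e)}
optimal plan length = 3; 3 > 2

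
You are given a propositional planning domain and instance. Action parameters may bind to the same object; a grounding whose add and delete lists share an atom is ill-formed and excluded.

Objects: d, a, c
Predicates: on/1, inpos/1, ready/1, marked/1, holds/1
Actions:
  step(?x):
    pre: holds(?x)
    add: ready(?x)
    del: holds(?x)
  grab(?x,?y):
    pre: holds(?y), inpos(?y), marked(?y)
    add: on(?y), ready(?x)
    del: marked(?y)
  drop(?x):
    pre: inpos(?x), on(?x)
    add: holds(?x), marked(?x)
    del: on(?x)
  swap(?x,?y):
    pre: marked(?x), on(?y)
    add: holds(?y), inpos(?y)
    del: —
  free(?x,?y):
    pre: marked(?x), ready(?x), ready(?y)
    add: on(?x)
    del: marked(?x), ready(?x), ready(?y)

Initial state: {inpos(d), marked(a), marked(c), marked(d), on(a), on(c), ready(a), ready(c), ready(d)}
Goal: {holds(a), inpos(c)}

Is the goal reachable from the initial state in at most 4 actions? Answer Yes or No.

1. swap(d,a)  →  {holds(a), inpos(a), inpos(d), marked(a), marked(c), marked(d), on(a), on(c), ready(a), ready(c), ready(d)}
2. swap(d,c)  →  {holds(a), holds(c), inpos(a), inpos(c), inpos(d), marked(a), marked(c), marked(d), on(a), on(c), ready(a), ready(c), ready(d)}
optimal plan length = 2; 2 ≤ 4

Yes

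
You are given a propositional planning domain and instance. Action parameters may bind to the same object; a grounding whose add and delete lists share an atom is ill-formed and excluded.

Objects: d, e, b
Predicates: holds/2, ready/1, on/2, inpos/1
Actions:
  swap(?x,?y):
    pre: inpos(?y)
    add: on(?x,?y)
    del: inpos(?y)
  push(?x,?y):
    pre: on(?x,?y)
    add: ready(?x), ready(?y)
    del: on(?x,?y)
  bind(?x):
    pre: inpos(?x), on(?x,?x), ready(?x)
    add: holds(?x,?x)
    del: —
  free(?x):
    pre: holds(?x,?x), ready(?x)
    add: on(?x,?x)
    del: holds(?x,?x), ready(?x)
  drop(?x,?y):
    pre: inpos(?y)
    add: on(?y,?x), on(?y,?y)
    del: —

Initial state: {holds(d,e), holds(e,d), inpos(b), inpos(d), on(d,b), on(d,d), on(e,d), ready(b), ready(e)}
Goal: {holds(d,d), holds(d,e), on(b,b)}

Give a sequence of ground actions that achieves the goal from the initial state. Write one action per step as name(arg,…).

swap(b,b); push(d,b); bind(d)

1. swap(b,b)  →  {holds(d,e), holds(e,d), inpos(d), on(b,b), on(d,b), on(d,d), on(e,d), ready(b), ready(e)}
2. push(d,b)  →  {holds(d,e), holds(e,d), inpos(d), on(b,b), on(d,d), on(e,d), ready(b), ready(d), ready(e)}
3. bind(d)  →  {holds(d,d), holds(d,e), holds(e,d), inpos(d), on(b,b), on(d,d), on(e,d), ready(b), ready(d), ready(e)}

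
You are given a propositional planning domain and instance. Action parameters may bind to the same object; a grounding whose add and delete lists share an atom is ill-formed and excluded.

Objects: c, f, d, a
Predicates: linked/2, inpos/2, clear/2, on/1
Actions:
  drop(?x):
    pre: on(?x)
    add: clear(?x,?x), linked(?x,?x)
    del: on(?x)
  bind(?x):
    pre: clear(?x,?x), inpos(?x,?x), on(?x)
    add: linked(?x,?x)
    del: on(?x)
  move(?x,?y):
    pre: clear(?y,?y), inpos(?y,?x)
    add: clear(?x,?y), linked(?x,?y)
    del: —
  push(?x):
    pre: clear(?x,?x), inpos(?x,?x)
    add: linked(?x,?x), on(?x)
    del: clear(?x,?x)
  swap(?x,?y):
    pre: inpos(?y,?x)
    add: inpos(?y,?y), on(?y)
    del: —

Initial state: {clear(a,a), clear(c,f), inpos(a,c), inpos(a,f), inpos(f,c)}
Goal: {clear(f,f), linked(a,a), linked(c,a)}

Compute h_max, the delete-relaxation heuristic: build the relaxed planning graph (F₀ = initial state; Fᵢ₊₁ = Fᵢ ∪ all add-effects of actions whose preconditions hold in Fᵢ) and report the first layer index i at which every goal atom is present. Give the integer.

F0 = init (5 atoms)
F1 = F0 ∪ {clear(c,a), clear(f,a), inpos(a,a), inpos(f,f), linked(c,a), linked(f,a), on(a), on(f)}  (13 atoms)
F2 = F1 ∪ {clear(f,f), linked(a,a), linked(f,f)}  (16 atoms)
goal ⊆ F2  ⇒  h_max = 2

2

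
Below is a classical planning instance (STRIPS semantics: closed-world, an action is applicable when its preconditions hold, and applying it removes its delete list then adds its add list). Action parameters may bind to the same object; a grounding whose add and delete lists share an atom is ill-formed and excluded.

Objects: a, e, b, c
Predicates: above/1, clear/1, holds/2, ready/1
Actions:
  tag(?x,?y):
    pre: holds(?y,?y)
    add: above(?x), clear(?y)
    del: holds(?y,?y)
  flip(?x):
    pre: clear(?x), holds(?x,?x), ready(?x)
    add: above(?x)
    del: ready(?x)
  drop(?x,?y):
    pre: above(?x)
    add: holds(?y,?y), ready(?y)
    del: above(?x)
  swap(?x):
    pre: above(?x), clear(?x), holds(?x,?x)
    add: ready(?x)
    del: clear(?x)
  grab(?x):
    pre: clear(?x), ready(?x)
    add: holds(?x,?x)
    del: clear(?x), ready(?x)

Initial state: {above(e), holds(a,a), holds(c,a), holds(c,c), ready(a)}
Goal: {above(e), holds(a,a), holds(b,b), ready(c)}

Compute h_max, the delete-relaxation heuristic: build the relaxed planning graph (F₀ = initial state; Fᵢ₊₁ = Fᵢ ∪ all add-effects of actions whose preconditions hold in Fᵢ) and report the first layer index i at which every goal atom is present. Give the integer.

1

F0 = init (5 atoms)
F1 = F0 ∪ {above(a), above(b), above(c), clear(a), clear(c), holds(b,b), holds(e,e), ready(b), ready(c), ready(e)}  (15 atoms)
goal ⊆ F1  ⇒  h_max = 1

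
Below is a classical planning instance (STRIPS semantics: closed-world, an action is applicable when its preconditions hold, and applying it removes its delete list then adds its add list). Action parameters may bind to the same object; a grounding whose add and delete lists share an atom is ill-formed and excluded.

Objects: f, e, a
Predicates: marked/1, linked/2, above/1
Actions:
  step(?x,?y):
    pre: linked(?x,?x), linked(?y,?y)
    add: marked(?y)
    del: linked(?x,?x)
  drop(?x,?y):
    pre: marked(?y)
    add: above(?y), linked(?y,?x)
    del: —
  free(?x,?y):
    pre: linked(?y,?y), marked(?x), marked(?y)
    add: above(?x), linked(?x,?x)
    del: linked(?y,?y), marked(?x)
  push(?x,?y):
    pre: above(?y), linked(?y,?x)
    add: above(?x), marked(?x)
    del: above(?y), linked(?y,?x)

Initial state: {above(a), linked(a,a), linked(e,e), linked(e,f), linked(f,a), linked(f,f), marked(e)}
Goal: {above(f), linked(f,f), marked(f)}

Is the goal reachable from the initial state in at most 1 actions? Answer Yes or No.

1. step(f,f)  →  {above(a), linked(a,a), linked(e,e), linked(e,f), linked(f,a), marked(e), marked(f)}
2. drop(f,f)  →  {above(a), above(f), linked(a,a), linked(e,e), linked(e,f), linked(f,a), linked(f,f), marked(e), marked(f)}
optimal plan length = 2; 2 > 1

No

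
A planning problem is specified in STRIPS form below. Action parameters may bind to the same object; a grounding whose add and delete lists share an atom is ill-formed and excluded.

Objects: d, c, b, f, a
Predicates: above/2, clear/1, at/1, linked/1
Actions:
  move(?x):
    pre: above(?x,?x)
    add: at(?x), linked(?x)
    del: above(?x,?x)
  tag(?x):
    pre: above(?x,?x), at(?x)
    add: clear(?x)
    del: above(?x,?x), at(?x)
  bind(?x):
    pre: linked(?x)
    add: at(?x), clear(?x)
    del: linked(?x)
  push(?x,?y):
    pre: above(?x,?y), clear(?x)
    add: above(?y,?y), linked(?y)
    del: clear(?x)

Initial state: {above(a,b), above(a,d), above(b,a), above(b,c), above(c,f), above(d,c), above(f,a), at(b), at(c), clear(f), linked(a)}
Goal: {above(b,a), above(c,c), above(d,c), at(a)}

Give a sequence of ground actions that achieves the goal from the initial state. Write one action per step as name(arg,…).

bind(a); push(a,d); bind(d); push(d,c)

1. bind(a)  →  {above(a,b), above(a,d), above(b,a), above(b,c), above(c,f), above(d,c), above(f,a), at(a), at(b), at(c), clear(a), clear(f)}
2. push(a,d)  →  {above(a,b), above(a,d), above(b,a), above(b,c), above(c,f), above(d,c), above(d,d), above(f,a), at(a), at(b), at(c), clear(f), linked(d)}
3. bind(d)  →  {above(a,b), above(a,d), above(b,a), above(b,c), above(c,f), above(d,c), above(d,d), above(f,a), at(a), at(b), at(c), at(d), clear(d), clear(f)}
4. push(d,c)  →  {above(a,b), above(a,d), above(b,a), above(b,c), above(c,c), above(c,f), above(d,c), above(d,d), above(f,a), at(a), at(b), at(c), at(d), clear(f), linked(c)}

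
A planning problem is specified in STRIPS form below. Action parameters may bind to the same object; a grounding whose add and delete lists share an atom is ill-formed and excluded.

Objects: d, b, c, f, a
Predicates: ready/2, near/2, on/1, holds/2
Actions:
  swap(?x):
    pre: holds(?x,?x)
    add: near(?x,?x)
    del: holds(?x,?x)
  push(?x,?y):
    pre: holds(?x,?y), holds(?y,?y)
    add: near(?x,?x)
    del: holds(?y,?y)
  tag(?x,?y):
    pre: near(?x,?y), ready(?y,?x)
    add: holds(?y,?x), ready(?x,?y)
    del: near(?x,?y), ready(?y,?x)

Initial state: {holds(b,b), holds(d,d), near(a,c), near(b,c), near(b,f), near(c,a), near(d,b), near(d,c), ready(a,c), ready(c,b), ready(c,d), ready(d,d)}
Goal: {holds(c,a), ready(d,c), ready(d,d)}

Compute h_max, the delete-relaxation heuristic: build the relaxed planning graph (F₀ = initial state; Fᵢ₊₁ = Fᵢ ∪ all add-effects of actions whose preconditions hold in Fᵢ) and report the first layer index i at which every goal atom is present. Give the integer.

2

F0 = init (12 atoms)
F1 = F0 ∪ {holds(a,c), holds(c,b), holds(c,d), near(b,b), near(d,d), ready(b,c), ready(c,a), ready(d,c)}  (20 atoms)
F2 = F1 ∪ {holds(c,a), near(c,c)}  (22 atoms)
goal ⊆ F2  ⇒  h_max = 2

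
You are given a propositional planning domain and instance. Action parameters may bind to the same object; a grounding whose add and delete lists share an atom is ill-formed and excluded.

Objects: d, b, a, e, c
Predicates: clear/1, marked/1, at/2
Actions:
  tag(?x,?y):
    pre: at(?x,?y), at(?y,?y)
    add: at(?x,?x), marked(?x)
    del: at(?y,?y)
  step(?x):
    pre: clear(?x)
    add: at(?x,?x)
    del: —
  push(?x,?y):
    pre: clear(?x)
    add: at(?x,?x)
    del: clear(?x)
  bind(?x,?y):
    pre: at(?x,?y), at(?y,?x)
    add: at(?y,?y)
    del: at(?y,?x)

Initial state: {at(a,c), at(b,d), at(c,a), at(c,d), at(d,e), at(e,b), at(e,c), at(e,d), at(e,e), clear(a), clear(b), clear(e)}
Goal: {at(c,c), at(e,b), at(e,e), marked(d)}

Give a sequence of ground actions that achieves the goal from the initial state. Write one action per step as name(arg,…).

tag(d,e); tag(e,d); bind(a,c)

1. tag(d,e)  →  {at(a,c), at(b,d), at(c,a), at(c,d), at(d,d), at(d,e), at(e,b), at(e,c), at(e,d), clear(a), clear(b), clear(e), marked(d)}
2. tag(e,d)  →  {at(a,c), at(b,d), at(c,a), at(c,d), at(d,e), at(e,b), at(e,c), at(e,d), at(e,e), clear(a), clear(b), clear(e), marked(d), marked(e)}
3. bind(a,c)  →  {at(a,c), at(b,d), at(c,c), at(c,d), at(d,e), at(e,b), at(e,c), at(e,d), at(e,e), clear(a), clear(b), clear(e), marked(d), marked(e)}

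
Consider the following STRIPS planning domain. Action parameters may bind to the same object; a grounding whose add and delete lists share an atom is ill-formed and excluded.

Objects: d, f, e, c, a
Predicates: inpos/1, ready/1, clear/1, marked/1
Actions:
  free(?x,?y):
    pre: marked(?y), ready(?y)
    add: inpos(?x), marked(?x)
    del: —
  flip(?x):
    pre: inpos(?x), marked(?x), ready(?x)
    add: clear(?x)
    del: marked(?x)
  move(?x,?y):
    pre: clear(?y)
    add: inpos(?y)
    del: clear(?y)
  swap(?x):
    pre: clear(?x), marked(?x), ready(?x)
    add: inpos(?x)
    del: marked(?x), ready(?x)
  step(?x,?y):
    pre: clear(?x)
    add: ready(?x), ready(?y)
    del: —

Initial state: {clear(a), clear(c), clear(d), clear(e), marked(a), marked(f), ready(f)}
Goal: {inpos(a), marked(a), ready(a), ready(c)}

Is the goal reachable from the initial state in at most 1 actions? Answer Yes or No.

1. free(a,f)  →  {clear(a), clear(c), clear(d), clear(e), inpos(a), marked(a), marked(f), ready(f)}
2. step(c,a)  →  {clear(a), clear(c), clear(d), clear(e), inpos(a), marked(a), marked(f), ready(a), ready(c), ready(f)}
optimal plan length = 2; 2 > 1

No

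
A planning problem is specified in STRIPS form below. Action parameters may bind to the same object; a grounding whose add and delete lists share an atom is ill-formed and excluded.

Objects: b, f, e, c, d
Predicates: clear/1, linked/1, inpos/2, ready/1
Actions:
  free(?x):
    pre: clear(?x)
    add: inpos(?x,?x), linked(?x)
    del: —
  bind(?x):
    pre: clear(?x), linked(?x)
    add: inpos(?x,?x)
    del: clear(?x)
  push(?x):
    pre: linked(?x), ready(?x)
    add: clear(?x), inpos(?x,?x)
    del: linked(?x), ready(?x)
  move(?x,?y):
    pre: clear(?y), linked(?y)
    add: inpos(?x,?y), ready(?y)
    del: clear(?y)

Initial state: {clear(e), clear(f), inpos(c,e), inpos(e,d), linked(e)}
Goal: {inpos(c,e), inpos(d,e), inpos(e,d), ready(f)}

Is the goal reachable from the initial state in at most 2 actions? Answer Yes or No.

No

1. free(f)  →  {clear(e), clear(f), inpos(c,e), inpos(e,d), inpos(f,f), linked(e), linked(f)}
2. move(b,f)  →  {clear(e), inpos(b,f), inpos(c,e), inpos(e,d), inpos(f,f), linked(e), linked(f), ready(f)}
3. move(d,e)  →  {inpos(b,f), inpos(c,e), inpos(d,e), inpos(e,d), inpos(f,f), linked(e), linked(f), ready(e), ready(f)}
optimal plan length = 3; 3 > 2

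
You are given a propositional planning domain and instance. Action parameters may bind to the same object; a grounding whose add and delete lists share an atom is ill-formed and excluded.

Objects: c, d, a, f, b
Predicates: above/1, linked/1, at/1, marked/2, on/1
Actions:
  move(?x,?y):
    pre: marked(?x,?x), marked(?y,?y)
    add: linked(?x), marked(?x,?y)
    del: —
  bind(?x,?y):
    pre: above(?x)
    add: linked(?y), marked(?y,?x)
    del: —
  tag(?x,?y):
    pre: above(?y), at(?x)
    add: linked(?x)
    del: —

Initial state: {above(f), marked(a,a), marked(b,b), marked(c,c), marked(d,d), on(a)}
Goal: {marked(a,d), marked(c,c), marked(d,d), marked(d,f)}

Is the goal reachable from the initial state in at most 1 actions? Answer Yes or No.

1. move(a,d)  →  {above(f), linked(a), marked(a,a), marked(a,d), marked(b,b), marked(c,c), marked(d,d), on(a)}
2. bind(f,d)  →  {above(f), linked(a), linked(d), marked(a,a), marked(a,d), marked(b,b), marked(c,c), marked(d,d), marked(d,f), on(a)}
optimal plan length = 2; 2 > 1

No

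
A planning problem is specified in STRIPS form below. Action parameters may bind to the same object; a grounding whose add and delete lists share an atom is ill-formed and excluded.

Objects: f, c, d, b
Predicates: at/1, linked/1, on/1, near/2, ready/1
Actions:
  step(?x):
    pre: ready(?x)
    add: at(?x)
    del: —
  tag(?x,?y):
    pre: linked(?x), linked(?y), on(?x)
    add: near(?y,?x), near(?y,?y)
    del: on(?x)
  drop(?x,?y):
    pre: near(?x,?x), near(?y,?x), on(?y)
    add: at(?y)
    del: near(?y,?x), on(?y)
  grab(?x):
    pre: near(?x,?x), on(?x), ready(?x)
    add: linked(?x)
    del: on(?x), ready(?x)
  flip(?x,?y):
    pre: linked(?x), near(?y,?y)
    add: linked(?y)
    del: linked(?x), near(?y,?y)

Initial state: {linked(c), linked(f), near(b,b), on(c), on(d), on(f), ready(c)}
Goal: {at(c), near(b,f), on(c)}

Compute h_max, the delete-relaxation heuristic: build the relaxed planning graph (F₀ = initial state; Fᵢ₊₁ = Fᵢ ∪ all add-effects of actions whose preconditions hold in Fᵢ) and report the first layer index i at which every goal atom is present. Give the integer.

F0 = init (7 atoms)
F1 = F0 ∪ {at(c), linked(b), near(c,c), near(c,f), near(f,c), near(f,f)}  (13 atoms)
F2 = F1 ∪ {at(f), near(b,c), near(b,f)}  (16 atoms)
goal ⊆ F2  ⇒  h_max = 2

2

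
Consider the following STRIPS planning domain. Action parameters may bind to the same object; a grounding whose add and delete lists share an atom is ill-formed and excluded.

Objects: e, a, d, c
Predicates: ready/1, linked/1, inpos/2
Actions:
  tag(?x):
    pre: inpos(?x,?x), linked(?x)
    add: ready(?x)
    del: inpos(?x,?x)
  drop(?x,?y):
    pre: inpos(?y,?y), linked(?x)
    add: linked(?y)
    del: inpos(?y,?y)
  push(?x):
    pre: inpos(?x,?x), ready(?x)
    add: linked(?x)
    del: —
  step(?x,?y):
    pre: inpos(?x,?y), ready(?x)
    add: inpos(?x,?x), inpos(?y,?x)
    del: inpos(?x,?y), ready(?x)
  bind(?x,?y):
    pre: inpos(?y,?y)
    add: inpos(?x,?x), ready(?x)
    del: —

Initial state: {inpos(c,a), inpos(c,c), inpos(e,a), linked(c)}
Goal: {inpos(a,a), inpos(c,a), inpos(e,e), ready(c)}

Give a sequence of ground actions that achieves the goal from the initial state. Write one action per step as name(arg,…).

bind(e,c); tag(c); bind(a,e)

1. bind(e,c)  →  {inpos(c,a), inpos(c,c), inpos(e,a), inpos(e,e), linked(c), ready(e)}
2. tag(c)  →  {inpos(c,a), inpos(e,a), inpos(e,e), linked(c), ready(c), ready(e)}
3. bind(a,e)  →  {inpos(a,a), inpos(c,a), inpos(e,a), inpos(e,e), linked(c), ready(a), ready(c), ready(e)}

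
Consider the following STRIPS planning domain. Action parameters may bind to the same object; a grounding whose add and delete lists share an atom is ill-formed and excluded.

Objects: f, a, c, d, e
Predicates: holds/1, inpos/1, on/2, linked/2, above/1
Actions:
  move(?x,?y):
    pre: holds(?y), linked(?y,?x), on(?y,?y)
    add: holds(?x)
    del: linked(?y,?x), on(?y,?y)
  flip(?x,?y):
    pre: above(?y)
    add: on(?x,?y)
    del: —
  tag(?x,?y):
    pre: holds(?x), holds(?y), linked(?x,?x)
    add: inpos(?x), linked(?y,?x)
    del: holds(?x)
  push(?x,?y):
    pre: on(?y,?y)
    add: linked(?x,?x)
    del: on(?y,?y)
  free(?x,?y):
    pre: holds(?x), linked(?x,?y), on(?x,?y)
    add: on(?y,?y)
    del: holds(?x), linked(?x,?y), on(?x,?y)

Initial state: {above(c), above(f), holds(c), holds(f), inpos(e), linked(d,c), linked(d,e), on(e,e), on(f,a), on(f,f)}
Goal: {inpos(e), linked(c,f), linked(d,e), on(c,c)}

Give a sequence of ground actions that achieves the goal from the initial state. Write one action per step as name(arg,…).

flip(c,c); push(f,f); tag(f,c)

1. flip(c,c)  →  {above(c), above(f), holds(c), holds(f), inpos(e), linked(d,c), linked(d,e), on(c,c), on(e,e), on(f,a), on(f,f)}
2. push(f,f)  →  {above(c), above(f), holds(c), holds(f), inpos(e), linked(d,c), linked(d,e), linked(f,f), on(c,c), on(e,e), on(f,a)}
3. tag(f,c)  →  {above(c), above(f), holds(c), inpos(e), inpos(f), linked(c,f), linked(d,c), linked(d,e), linked(f,f), on(c,c), on(e,e), on(f,a)}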